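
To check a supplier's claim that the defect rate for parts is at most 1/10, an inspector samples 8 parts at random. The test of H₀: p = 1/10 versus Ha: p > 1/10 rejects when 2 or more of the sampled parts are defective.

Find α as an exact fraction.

α = P(reject H₀ | H₀ true) = P(X ≥ 2 | p = 1/10), X ~ Binomial(8, 1/10).
α = 1 − P(X ≤ 1) = 1 − 81310473/100000000 = 18689527/100000000.

18689527/100000000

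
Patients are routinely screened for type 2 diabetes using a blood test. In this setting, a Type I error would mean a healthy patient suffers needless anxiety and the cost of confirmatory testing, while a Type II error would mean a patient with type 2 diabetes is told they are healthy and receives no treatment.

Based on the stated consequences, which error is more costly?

The Type II consequence (a patient with type 2 diabetes is told they are healthy and receives no treatment) is more severe than the Type I consequence (a healthy patient suffers needless anxiety and the cost of confirmatory testing).

Type II error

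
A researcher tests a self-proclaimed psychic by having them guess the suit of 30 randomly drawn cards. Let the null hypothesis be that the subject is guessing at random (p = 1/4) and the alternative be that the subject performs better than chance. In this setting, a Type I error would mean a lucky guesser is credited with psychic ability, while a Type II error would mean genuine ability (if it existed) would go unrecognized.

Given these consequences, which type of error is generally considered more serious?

Type I error

The Type I consequence (a lucky guesser is credited with psychic ability) is more severe than the Type II consequence (genuine ability (if it existed) would go unrecognized).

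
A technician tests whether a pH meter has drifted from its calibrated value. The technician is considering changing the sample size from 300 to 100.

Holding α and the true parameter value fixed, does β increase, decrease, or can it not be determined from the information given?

It increases.

Reducing n widens both sampling distributions, so the test has less ability to distinguish Ha from H₀.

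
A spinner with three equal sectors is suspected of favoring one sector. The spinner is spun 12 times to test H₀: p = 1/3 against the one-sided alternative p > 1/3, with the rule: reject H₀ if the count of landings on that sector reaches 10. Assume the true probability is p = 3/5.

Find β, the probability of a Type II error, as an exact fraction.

β = P(fail to reject H₀ | Ha true) = P(K ≤ 9 | p = 3/5), K ~ Binomial(12, 3/5).
Equivalently, β = 1 − P(K ≥ 10) = 44753744/48828125.

44753744/48828125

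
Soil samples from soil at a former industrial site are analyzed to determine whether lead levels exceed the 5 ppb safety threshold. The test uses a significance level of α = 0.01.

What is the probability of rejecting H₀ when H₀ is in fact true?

The significance level α is, by definition, the probability of a Type I error — P(reject H₀ | H₀ true).

0.01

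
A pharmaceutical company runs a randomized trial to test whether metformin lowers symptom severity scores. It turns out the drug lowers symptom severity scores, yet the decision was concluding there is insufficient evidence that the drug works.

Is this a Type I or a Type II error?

The null hypothesis here is that the drug has no effect on symptom severity scores.
'Concluding there is insufficient evidence that the drug works' corresponds to failing to reject H₀.
H₀ was not rejected but H₀ is false — a Type II error (false negative).

Type II error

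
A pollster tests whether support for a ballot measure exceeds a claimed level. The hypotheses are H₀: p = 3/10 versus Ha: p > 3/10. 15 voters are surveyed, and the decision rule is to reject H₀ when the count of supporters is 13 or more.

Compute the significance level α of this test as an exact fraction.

α = P(reject H₀ | H₀ true) = P(K ≥ 13 | p = 3/10), with K ~ Binomial(15, 3/10).
Adding the binomial terms for j = 13 through 15 with p = 3/10 yields 8719352487/1000000000000000.

8719352487/1000000000000000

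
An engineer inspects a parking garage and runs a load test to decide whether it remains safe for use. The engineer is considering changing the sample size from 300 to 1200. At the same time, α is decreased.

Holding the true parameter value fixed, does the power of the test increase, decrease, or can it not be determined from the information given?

Cannot be determined from the information given.

The first change alone would make β decrease; the second alone would make β increase. Which effect dominates depends on the magnitudes, which are not given.
Since power = 1 − β, the effect on power is likewise indeterminate.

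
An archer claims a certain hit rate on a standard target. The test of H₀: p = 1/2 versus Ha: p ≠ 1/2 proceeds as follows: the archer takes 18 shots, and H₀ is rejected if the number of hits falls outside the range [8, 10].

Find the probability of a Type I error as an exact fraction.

15751/32768

Under H₀, K ~ Binomial(18, 1/2); α is the probability of landing in either tail, P(K ≤ 7) + P(K ≥ 11).
The two tails are symmetric, so α = 2·(1 + 18 + 153 + 816 + 3060 + 8568 + 18564 + 31824)/2^18 = 126008/262144 = 15751/32768.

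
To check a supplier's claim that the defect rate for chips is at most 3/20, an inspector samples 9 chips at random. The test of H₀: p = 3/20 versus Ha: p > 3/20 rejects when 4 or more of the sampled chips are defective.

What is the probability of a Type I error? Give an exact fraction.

Under H₀, K ~ Binomial(9, 3/20); the Type I error rate is P(K ≥ 4).
Computing the lower-tail complement: 1 − 123656765987/128000000000 = 4343234013/128000000000.

4343234013/128000000000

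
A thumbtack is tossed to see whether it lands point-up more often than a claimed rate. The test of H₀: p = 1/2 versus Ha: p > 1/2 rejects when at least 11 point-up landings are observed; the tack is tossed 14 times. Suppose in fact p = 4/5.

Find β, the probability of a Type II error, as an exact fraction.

1842102761/6103515625

Under the alternative p = 4/5, K ~ Binomial(14, 4/5); β is the probability the test does not reject, P(K < 11).
Equivalently, β = 1 − P(K ≥ 11) = 1842102761/6103515625.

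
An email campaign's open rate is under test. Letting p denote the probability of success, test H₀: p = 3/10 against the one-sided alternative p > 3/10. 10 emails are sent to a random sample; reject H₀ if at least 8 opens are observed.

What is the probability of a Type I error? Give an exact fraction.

1987983/1250000000

Under H₀, Y ~ Binomial(10, 3/10), and α = P(Y ≥ 8).
Adding the binomial terms for j = 8 through 10 with p = 3/10 yields 1987983/1250000000.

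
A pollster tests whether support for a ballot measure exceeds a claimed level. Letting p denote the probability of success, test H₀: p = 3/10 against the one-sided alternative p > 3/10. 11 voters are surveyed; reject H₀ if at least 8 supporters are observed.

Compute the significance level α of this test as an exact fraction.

2145447/500000000

The Type I error probability is α = P(Y ≥ 8) computed under H₀, where Y ~ Binomial(11, 3/10).
Summing C(11,j)(3/10)^j(7/10)^{11−j} for j = 8,…,11 gives 2145447/500000000.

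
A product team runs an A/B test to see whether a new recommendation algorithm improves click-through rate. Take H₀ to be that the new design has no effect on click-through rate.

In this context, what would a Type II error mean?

A Type II error is failing to reject H₀ when H₀ is false.
Here that means keeping the current design when actually the new design increases click-through rate.

A Type II error would mean concluding that the new design has no effect on click-through rate (or at least failing to establish that the new design increases click-through rate) when in fact the new design increases click-through rate.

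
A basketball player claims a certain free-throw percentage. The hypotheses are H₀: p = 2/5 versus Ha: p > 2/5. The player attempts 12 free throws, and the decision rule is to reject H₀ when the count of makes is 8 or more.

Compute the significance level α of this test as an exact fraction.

2798336/48828125

α = P(reject H₀ | H₀ true) = P(X ≥ 8 | p = 2/5), with X ~ Binomial(12, 2/5).
Summing C(12,j)(2/5)^j(3/5)^{12−j} for j = 8,…,12 gives 2798336/48828125.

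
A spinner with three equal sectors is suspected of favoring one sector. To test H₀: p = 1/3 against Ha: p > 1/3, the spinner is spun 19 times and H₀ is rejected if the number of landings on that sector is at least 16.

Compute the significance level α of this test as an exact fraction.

2825/387420489

α = P(reject H₀ | H₀ true) = P(X ≥ 16 | p = 1/3), with X ~ Binomial(19, 1/3).
Summing C(19,j)(1/3)^j(2/3)^{19−j} for j = 16,…,19 gives 2825/387420489.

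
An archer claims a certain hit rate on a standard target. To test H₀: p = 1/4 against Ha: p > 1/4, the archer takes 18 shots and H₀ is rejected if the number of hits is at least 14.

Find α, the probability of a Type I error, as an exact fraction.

67831/17179869184

α = P(reject H₀ | H₀ true) = P(Y ≥ 14 | p = 1/4), with Y ~ Binomial(18, 1/4).
Summing C(18,j)(1/4)^j(3/4)^{18−j} for j = 14,…,18 gives 67831/17179869184.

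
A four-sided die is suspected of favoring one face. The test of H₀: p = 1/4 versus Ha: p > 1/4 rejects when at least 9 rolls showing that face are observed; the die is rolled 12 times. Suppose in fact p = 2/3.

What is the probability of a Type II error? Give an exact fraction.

107515/177147

Under the alternative p = 2/3, S ~ Binomial(12, 2/3); β is the probability the test does not reject, P(S < 9).
Summing C(12,j)·(2/3)^j·(1/3)^{12-j} for j = 0..8 gives 107515/177147.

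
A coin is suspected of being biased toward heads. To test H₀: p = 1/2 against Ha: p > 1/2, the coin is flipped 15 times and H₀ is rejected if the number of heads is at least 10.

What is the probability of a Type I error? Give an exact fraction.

309/2048

α = P(reject H₀ | H₀ true) = P(K ≥ 10 | p = 1/2), with K ~ Binomial(15, 1/2).
That's C(15,10) + C(15,11) + C(15,12) + C(15,13) + C(15,14) + C(15,15) over 2^15, i.e. (3003 + 1365 + 455 + 105 + 15 + 1)/32768 = 4944/32768 = 309/2048.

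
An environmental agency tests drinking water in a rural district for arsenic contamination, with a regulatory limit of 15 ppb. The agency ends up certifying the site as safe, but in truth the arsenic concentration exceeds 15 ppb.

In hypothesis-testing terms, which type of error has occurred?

The null hypothesis here is that the arsenic concentration is at or below 15 ppb (safe).
'Certifying the site as safe' corresponds to failing to reject H₀.
H₀ was not rejected but H₀ is false — a Type II error (false negative).

Type II error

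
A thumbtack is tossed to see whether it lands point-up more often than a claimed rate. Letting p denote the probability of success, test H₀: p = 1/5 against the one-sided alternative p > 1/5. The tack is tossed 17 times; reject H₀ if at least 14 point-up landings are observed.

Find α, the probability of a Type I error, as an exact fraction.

9153/152587890625

The Type I error probability is α = P(K ≥ 14) computed under H₀, where K ~ Binomial(17, 1/5).
P(K ≥ 14) = Σ_{j=14}^{17} C(17,j)·(1/5)^j·(4/5)^{17-j} = 9153/152587890625.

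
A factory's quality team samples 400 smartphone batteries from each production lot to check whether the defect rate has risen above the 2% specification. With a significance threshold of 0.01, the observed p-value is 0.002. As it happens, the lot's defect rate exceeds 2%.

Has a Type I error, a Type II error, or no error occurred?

No error (correct decision).

The conventional null hypothesis is that the lot's defect rate is 2% (within specification).
Since p = 0.002 < α = 0.01, H₀ is rejected.
H₀ is false (actually the lot's defect rate exceeds 2%).
The decision matches the true state — no error.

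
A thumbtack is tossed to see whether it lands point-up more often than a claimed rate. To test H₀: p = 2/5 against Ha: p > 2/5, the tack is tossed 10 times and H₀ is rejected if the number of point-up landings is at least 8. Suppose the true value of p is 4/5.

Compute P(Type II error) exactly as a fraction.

3146489/9765625

β = P(fail to reject H₀ | Ha true) = P(Y ≤ 7 | p = 4/5), Y ~ Binomial(10, 4/5).
Equivalently, β = 1 − P(Y ≥ 8) = 3146489/9765625.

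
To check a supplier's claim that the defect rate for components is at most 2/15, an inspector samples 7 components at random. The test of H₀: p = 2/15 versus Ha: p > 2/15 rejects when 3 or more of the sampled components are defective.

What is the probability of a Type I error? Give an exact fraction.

623128/11390625

The significance level is the probability, assuming p = 2/15, of seeing 3 or more defectives in 7 draws.
α = 1 − P(K ≤ 2) = 1 − 10767497/11390625 = 623128/11390625.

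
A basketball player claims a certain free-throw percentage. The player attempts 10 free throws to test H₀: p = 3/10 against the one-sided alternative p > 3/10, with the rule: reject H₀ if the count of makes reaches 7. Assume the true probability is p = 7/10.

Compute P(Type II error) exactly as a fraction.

218993301/625000000

Under the alternative p = 7/10, K ~ Binomial(10, 7/10); β is the probability the test does not reject, P(K < 7).
Adding the binomial probabilities P(K=0)+…+P(K=6) at p = 7/10 gives 218993301/625000000.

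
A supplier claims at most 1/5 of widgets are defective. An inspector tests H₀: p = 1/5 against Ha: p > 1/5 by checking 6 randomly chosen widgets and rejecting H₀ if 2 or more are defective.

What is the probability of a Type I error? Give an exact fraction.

The significance level is the probability, assuming p = 1/5, of seeing 2 or more defectives in 6 draws.
α = 1 − P(X ≤ 1) = 1 − 2048/3125 = 1077/3125.

1077/3125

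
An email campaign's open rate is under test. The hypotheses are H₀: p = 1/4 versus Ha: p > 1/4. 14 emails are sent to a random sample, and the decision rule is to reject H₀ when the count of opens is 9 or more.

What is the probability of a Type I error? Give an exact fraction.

α = P(reject H₀ | H₀ true) = P(S ≥ 9 | p = 1/4), with S ~ Binomial(14, 1/4).
Adding the binomial terms for j = 9 through 14 with p = 1/4 yields 578257/268435456.

578257/268435456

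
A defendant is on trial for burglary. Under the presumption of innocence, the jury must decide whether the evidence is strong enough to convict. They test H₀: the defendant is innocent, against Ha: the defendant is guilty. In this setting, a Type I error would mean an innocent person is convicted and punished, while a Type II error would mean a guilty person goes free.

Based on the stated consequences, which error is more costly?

The Type I consequence (an innocent person is convicted and punished) is more severe than the Type II consequence (a guilty person goes free).

Type I error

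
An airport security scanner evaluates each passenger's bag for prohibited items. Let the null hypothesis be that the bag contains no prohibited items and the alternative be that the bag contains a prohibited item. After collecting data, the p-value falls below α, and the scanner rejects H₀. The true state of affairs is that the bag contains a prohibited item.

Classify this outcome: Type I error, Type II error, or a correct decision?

No error — this is a correct decision.

The test rejected a false H₀ — the decision matches the true state.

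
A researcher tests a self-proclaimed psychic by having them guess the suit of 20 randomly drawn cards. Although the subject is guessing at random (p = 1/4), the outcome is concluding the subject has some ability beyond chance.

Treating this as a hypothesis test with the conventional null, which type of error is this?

Type I error

The null hypothesis here is that the subject is guessing at random (p = 1/4).
'Concluding the subject has some ability beyond chance' corresponds to rejecting H₀.
H₀ was rejected but H₀ is true — a Type I error (false positive).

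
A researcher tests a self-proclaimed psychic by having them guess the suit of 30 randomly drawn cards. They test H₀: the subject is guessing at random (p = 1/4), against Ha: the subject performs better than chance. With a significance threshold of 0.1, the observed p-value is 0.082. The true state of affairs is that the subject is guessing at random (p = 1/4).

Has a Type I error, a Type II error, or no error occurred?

Type I error

Since p = 0.082 < α = 0.1, H₀ is rejected.
H₀ is true (actually the subject is guessing at random (p = 1/4)).
Rejecting a true H₀ is a Type I error.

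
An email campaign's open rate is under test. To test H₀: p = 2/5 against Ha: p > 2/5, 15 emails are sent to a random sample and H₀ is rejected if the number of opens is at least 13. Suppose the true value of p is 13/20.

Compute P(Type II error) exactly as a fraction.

30745097163070342213/32768000000000000000

β = P(fail to reject H₀ | Ha true) = P(Y ≤ 12 | p = 13/20), Y ~ Binomial(15, 13/20).
Adding the binomial probabilities P(Y=0)+…+P(Y=12) at p = 13/20 gives 30745097163070342213/32768000000000000000.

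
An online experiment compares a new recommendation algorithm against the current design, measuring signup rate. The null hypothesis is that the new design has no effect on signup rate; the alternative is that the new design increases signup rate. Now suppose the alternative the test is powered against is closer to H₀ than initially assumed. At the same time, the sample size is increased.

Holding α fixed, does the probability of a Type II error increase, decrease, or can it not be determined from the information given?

The first change alone would make β increase; the second alone would make β decrease. Which effect dominates depends on the magnitudes, which are not given.

Cannot be determined from the information given.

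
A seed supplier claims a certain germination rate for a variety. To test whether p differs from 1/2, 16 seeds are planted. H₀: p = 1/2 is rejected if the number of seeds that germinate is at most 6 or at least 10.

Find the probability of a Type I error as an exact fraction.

14893/32768

Under H₀, S ~ Binomial(16, 1/2); α is the probability of landing in either tail, P(S ≤ 6) + P(S ≥ 10).
By symmetry, α = 2·P(S ≤ 6) = 2·(1 + 16 + 120 + 560 + 1820 + 4368 + 8008)/65536 = 29786/65536 = 14893/32768.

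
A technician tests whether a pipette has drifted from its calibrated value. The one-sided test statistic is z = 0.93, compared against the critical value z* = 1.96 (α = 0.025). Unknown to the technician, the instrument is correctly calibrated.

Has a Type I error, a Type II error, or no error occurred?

The conventional null hypothesis is that the instrument is correctly calibrated.
Since z = 0.93 ≤ z* = 1.96, H₀ is not rejected.
H₀ is true (actually the instrument is correctly calibrated).
The decision matches the true state — no error.

Neither — the decision is correct.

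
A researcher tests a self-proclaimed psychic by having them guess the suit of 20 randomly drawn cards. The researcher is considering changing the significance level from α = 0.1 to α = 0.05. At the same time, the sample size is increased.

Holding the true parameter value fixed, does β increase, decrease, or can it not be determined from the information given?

Cannot be determined from the information given.

The first change alone would make β increase; the second alone would make β decrease. Which effect dominates depends on the magnitudes, which are not given.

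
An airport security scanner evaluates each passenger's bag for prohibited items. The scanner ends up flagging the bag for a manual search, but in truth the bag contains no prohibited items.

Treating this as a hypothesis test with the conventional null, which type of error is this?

Type I error

The null hypothesis here is that the bag contains no prohibited items.
'Flagging the bag for a manual search' corresponds to rejecting H₀.
H₀ was rejected but H₀ is true — a Type I error (false positive).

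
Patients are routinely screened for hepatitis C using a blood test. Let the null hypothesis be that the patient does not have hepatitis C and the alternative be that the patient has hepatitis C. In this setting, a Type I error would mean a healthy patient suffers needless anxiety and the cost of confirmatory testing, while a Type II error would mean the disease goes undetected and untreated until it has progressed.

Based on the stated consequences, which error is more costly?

The Type II consequence (the disease goes undetected and untreated until it has progressed) is more severe than the Type I consequence (a healthy patient suffers needless anxiety and the cost of confirmatory testing).

Type II error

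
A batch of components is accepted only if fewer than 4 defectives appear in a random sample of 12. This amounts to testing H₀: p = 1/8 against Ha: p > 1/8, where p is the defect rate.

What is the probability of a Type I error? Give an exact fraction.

α = P(reject H₀ | H₀ true) = P(X ≥ 4 | p = 1/8), X ~ Binomial(12, 1/8).
Via the complement, α = 1 − Σ_{j=0}^{3} C(12,j)(1/8)^j(7/8)^{12-j} = 3629108645/68719476736.

3629108645/68719476736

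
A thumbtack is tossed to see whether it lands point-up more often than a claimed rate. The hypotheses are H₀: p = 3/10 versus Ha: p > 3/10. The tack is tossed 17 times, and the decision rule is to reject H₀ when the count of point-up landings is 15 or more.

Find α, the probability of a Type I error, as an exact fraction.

α = P(reject H₀ | H₀ true) = P(Y ≥ 15 | p = 3/10), with Y ~ Binomial(17, 3/10).
Summing C(17,j)(3/10)^j(7/10)^{17−j} for j = 15,…,17 gives 10087281621/10000000000000000.

10087281621/10000000000000000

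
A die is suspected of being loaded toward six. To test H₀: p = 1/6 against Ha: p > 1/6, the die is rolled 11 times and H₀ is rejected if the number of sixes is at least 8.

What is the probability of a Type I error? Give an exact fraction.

α = P(reject H₀ | H₀ true) = P(S ≥ 8 | p = 1/6), with S ~ Binomial(11, 1/6).
Adding the binomial terms for j = 8 through 11 with p = 1/6 yields 919/15116544.

919/15116544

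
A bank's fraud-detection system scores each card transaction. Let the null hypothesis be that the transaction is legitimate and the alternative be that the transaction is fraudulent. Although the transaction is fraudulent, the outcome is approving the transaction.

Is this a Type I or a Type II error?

'Approving the transaction' corresponds to failing to reject H₀.
H₀ was not rejected but H₀ is false — a Type II error (false negative).

Type II error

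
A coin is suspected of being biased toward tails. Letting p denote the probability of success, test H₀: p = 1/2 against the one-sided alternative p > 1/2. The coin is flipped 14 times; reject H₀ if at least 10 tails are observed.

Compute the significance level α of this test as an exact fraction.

The Type I error probability is α = P(S ≥ 10) computed under H₀, where S ~ Binomial(14, 1/2).
That's C(14,10) + C(14,11) + C(14,12) + C(14,13) + C(14,14) over 2^14, i.e. (1001 + 364 + 91 + 14 + 1)/16384 = 1471/16384.

1471/16384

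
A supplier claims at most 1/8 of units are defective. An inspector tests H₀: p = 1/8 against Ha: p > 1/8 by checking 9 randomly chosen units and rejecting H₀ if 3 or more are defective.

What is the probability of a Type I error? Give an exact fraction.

3083341/33554432

The significance level is the probability, assuming p = 1/8, of seeing 3 or more defectives in 9 draws.
Computing the lower-tail complement: 1 − 30471091/33554432 = 3083341/33554432.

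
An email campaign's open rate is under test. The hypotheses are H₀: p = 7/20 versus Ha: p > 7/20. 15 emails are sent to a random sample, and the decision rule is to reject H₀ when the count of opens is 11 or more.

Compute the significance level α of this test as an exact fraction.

Under H₀, K ~ Binomial(15, 7/20), and α = P(K ≥ 11).
Summing C(15,j)(7/20)^j(13/20)^{15−j} for j = 11,…,15 gives 92780127412372743/32768000000000000000.

92780127412372743/32768000000000000000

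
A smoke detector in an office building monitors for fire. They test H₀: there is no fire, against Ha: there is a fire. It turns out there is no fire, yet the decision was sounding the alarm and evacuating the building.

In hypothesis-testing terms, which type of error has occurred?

Type I error

'Sounding the alarm and evacuating the building' corresponds to rejecting H₀.
H₀ was rejected but H₀ is true — a Type I error (false positive).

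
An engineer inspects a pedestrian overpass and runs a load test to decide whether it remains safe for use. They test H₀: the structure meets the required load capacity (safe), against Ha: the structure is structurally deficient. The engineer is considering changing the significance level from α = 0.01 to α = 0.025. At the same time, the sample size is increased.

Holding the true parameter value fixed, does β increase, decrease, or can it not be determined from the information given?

It decreases.

Relaxing α lowers the evidence threshold; under Ha, outcomes that previously fell short now trigger rejection. More data shrinks sampling variability; the test statistic under Ha concentrates further from the null value, making rejection more likely. Both changes push β in the same direction.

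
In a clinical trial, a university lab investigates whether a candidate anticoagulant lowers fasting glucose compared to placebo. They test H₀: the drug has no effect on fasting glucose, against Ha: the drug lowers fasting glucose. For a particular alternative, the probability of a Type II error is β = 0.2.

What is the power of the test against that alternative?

0.8

Power = 1 − β = 1 − 0.2 = 0.8.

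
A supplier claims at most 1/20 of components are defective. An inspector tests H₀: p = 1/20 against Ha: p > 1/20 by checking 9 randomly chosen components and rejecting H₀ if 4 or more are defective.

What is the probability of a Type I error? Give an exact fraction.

α = P(reject H₀ | H₀ true) = P(Y ≥ 4 | p = 1/20), Y ~ Binomial(9, 1/20).
α = 1 − P(Y ≤ 3) = 1 − 127917750439/128000000000 = 82249561/128000000000.

82249561/128000000000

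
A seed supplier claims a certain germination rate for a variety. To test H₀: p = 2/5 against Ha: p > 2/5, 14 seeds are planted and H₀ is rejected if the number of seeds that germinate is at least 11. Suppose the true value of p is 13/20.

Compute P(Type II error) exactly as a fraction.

A Type II error is failing to reject when Ha holds: with p = 13/20, β = P(Y ≤ 10).
Equivalently, β = 1 − P(Y ≥ 11) = 638569946045404807/819200000000000000.

638569946045404807/819200000000000000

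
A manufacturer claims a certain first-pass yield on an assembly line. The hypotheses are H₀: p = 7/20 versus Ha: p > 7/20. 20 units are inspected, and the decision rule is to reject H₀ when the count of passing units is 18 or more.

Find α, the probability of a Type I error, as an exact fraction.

55331865643399146571/104857600000000000000000000

Under H₀, K ~ Binomial(20, 7/20), and α = P(K ≥ 18).
P(K ≥ 18) = Σ_{j=18}^{20} C(20,j)·(7/20)^j·(13/20)^{20-j} = 55331865643399146571/104857600000000000000000000.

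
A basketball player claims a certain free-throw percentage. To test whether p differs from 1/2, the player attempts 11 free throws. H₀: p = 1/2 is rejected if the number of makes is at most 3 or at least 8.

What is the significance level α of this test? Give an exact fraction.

Under H₀, K ~ Binomial(11, 1/2); α is the probability of landing in either tail, P(K ≤ 3) + P(K ≥ 8).
Each tail has probability (1 + 11 + 55 + 165)/2048; doubling gives α = 464/2048 = 29/128.

29/128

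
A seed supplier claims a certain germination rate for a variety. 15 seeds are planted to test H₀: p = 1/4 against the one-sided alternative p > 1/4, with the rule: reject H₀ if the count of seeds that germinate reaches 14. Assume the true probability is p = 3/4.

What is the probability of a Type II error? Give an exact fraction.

β = P(fail to reject H₀ | Ha true) = P(K ≤ 13 | p = 3/4), K ~ Binomial(15, 3/4).
Equivalently, β = 1 − P(K ≥ 14) = 493824191/536870912.

493824191/536870912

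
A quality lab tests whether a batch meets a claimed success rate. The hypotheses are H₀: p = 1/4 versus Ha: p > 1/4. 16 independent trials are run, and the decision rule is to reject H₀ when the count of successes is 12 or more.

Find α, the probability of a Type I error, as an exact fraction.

163669/4294967296

The Type I error probability is α = P(X ≥ 12) computed under H₀, where X ~ Binomial(16, 1/4).
Summing C(16,j)(1/4)^j(3/4)^{16−j} for j = 12,…,16 gives 163669/4294967296.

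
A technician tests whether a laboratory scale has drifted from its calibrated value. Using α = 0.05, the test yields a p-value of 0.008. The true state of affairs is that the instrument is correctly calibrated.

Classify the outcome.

The conventional null hypothesis is that the instrument is correctly calibrated.
Since p = 0.008 < α = 0.05, H₀ is rejected.
H₀ is true (actually the instrument is correctly calibrated).
Rejecting a true H₀ is a Type I error.

Type I error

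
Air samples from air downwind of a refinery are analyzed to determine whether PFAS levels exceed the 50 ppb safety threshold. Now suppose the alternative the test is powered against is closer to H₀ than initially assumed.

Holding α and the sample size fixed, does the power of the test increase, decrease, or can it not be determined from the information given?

When the true parameter is near the null value, the test has a harder time distinguishing Ha from H₀.
Since power = 1 − β and β increases, power decreases.

It decreases.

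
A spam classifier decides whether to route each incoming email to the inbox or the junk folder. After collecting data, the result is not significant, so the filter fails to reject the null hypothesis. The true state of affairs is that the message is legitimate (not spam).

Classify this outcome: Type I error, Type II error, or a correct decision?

Neither — the decision is correct.

The conventional null hypothesis here is that the message is legitimate (not spam).
The test retained a true H₀ — the decision matches the true state.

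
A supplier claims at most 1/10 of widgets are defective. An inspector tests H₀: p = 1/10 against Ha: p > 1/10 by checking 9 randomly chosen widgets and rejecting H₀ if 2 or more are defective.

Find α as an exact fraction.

α = P(reject H₀ | H₀ true) = P(S ≥ 2 | p = 1/10), S ~ Binomial(9, 1/10).
Computing the lower-tail complement: 1 − 387420489/500000000 = 112579511/500000000.

112579511/500000000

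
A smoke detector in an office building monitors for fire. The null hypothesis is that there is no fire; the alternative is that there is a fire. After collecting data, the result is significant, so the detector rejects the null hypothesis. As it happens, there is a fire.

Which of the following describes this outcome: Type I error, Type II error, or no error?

No error — this is a correct decision.

The test rejected a false H₀ — the decision matches the true state.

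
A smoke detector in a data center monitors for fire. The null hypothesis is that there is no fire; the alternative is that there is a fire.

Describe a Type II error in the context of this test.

A Type II error is failing to reject H₀ when H₀ is false.
Here that means remaining silent when actually there is a fire.

A Type II error would mean concluding that there is no fire (or at least failing to establish that there is a fire) when in fact there is a fire.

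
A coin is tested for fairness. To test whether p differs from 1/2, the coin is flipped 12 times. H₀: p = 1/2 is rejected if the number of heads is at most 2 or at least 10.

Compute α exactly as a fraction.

α = P(X ≤ 2 or X ≥ 10 | p = 1/2), X ~ Binomial(12, 1/2).
Each tail has probability (1 + 12 + 66)/4096; doubling gives α = 158/4096 = 79/2048.

79/2048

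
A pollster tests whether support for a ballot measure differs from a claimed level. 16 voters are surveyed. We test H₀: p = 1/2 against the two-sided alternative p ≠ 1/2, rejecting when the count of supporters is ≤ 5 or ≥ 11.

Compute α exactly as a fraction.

α = P(K ≤ 5 or K ≥ 11 | p = 1/2), K ~ Binomial(16, 1/2).
By symmetry, α = 2·P(K ≤ 5) = 2·(1 + 16 + 120 + 560 + 1820 + 4368)/65536 = 13770/65536 = 6885/32768.

6885/32768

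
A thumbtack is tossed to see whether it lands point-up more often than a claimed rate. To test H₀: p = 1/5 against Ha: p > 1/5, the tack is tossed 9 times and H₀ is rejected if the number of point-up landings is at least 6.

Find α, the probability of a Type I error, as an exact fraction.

5989/1953125

α = P(reject H₀ | H₀ true) = P(X ≥ 6 | p = 1/5), with X ~ Binomial(9, 1/5).
Summing C(9,j)(1/5)^j(4/5)^{9−j} for j = 6,…,9 gives 5989/1953125.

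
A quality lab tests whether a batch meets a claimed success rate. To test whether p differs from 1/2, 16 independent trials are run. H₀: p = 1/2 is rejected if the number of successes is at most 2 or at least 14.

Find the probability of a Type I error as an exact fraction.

α = P(K ≤ 2 or K ≥ 14 | p = 1/2), K ~ Binomial(16, 1/2).
By symmetry, α = 2·P(K ≤ 2) = 2·(1 + 16 + 120)/65536 = 274/65536 = 137/32768.

137/32768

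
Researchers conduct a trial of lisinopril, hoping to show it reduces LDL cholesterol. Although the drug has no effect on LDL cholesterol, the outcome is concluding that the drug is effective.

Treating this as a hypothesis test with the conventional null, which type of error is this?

The null hypothesis here is that the drug has no effect on LDL cholesterol.
'Concluding that the drug is effective' corresponds to rejecting H₀.
H₀ was rejected but H₀ is true — a Type I error (false positive).

Type I error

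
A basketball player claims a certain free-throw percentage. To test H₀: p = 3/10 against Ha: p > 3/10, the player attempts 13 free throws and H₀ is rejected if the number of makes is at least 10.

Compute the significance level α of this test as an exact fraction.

651960009/1000000000000

The Type I error probability is α = P(X ≥ 10) computed under H₀, where X ~ Binomial(13, 3/10).
Summing C(13,j)(3/10)^j(7/10)^{13−j} for j = 10,…,13 gives 651960009/1000000000000.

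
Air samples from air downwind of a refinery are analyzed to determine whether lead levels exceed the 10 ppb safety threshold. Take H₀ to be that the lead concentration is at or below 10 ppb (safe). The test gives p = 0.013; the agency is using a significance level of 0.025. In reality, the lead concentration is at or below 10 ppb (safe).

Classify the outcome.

Since p = 0.013 < α = 0.025, H₀ is rejected.
H₀ is true (actually the lead concentration is at or below 10 ppb (safe)).
Rejecting a true H₀ is a Type I error.

Type I error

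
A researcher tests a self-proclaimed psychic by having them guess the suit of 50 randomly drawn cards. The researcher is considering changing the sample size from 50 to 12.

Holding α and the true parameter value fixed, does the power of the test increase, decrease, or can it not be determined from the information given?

It decreases.

With less data the test statistic is noisier; under Ha, more outcomes land inside the acceptance region.
Since power = 1 − β and β increases, power decreases.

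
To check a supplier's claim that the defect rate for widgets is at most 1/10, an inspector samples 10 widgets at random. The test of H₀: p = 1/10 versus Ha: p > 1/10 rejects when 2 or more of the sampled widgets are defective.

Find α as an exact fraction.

Under H₀, X ~ Binomial(10, 1/10); the Type I error rate is P(X ≥ 2).
α = 1 − P(X ≤ 1) = 1 − 7360989291/10000000000 = 2639010709/10000000000.

2639010709/10000000000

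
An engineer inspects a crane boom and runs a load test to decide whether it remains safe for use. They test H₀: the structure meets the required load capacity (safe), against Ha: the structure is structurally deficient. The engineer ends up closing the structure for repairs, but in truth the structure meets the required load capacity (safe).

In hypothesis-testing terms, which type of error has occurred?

Type I error

'Closing the structure for repairs' corresponds to rejecting H₀.
H₀ was rejected but H₀ is true — a Type I error (false positive).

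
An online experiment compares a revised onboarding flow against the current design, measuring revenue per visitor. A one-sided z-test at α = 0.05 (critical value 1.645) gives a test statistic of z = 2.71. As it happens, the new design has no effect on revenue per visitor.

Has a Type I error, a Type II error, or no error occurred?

Type I error

The conventional null hypothesis is that the new design has no effect on revenue per visitor.
Since z = 2.71 > z* = 1.645, H₀ is rejected.
H₀ is true (actually the new design has no effect on revenue per visitor).
Rejecting a true H₀ is a Type I error.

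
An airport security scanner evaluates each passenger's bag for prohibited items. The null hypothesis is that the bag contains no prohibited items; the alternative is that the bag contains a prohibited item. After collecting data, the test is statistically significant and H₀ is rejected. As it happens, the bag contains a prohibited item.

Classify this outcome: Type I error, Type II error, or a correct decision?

The test rejected a false H₀ — the decision matches the true state.

No error — this is a correct decision.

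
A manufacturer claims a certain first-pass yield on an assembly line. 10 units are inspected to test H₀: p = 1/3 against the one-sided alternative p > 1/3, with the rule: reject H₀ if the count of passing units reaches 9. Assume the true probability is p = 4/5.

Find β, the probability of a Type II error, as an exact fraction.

A Type II error is failing to reject when Ha holds: with p = 4/5, β = P(X ≤ 8).
Equivalently, β = 1 − P(X ≥ 9) = 6095609/9765625.

6095609/9765625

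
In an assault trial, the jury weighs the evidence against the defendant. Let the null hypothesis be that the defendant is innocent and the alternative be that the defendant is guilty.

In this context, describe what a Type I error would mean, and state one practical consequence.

A Type I error would mean concluding that the defendant is guilty when in fact the defendant is innocent. Consequence: an innocent person is convicted and punished.

A Type I error is rejecting H₀ when H₀ is true.
Here that means convicting the defendant when actually the defendant is innocent.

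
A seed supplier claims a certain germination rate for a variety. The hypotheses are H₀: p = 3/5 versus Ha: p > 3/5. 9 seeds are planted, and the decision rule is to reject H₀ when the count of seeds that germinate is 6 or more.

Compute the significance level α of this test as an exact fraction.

942597/1953125

α = P(reject H₀ | H₀ true) = P(K ≥ 6 | p = 3/5), with K ~ Binomial(9, 3/5).
Adding the binomial terms for j = 6 through 9 with p = 3/5 yields 942597/1953125.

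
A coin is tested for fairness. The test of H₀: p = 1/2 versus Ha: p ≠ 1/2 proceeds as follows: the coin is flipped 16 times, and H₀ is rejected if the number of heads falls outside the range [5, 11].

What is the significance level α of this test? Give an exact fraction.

2517/32768

The significance level is the null-hypothesis probability of the rejection region {≤4} ∪ {≥12}.
By symmetry, α = 2·P(X ≤ 4) = 2·(1 + 16 + 120 + 560 + 1820)/65536 = 5034/65536 = 2517/32768.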